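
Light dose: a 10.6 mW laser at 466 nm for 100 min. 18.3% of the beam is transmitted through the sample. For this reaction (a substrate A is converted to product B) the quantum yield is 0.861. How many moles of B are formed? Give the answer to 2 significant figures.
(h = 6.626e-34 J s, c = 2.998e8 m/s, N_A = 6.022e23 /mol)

1.7e-4 mol

Photon energy at 466 nm: hc/λ = (6.626e-34)(2.998e8)/(466e-9) = 4.263e-19 J.
Energy delivered: (10.6 mW)(6000 s) = 63.60 J.
Photons incident: 63.60 / 4.263e-19 = 1.492e20, i.e. 1.492e20/6.022e23 = 2.478e-4 mol.
Fraction absorbed: 1 − 18.3/100 = 0.8170.
Photons absorbed: 0.8170 × 2.478e-4 = 2.025e-4 mol.
Product: Φ × n_abs = 0.861 × 2.025e-4 = 1.744e-4 mol.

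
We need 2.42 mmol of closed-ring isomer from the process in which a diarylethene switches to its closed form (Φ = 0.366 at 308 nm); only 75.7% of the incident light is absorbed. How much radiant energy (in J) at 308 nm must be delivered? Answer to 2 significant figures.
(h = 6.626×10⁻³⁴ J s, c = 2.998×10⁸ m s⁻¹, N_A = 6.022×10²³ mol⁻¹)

3400 J

Product: 2.42 mmol = 0.00242 mol.
Photons that must be absorbed: 0.00242 / 0.366 = 0.006612 mol.
Incident photons needed: 0.006612 / 0.757 = 0.008734 mol.
Photon energy: hc/λ = 6.450×10⁻¹⁹ J; per mole, 3.884×10⁵ J mol⁻¹.
Energy required: 0.008734 × 3.884×10⁵ = 3400 J.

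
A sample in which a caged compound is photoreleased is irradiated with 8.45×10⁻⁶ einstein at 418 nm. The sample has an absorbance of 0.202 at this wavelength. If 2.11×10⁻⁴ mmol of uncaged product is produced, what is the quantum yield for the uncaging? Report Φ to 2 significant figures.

Product: 2.11×10⁻⁴ mmol = 2.11×10⁻⁷ mol.
Fraction absorbed: 1 − 10^(−0.202) = 0.3719.
Photons absorbed: 0.3719 × 8.45×10⁻⁶ = 3.143×10⁻⁶ mol.
Φ = 2.11×10⁻⁷ mol / 3.143×10⁻⁶ mol photons = 0.067.

Φ = 0.067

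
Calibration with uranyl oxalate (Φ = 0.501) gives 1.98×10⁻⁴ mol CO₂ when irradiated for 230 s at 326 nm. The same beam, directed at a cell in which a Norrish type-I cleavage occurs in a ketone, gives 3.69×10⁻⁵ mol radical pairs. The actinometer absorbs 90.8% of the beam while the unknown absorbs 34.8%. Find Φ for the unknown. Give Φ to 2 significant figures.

Photons absorbed by the actinometer: 1.98×10⁻⁴ / 0.501 = 3.952×10⁻⁴ mol.
Incident flux: 3.952×10⁻⁴ / 0.908 = 4.352×10⁻⁴ einstein.
Absorbed by unknown: 0.348 × 4.352×10⁻⁴ = 1.514×10⁻⁴ mol.
Φ(unknown) = 3.69×10⁻⁵ / 1.514×10⁻⁴ = 0.24.

Φ = 0.24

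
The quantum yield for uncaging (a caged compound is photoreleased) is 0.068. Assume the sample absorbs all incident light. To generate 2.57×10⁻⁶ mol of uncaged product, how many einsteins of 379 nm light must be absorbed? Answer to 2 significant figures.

3.8×10⁻⁵ einstein

Photons that must be absorbed: 2.57×10⁻⁶ / 0.068 = 3.779×10⁻⁵ mol.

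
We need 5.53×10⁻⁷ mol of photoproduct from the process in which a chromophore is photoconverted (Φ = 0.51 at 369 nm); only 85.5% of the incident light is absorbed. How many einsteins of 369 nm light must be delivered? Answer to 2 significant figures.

1.3×10⁻⁶ einstein

Photons that must be absorbed: 5.53×10⁻⁷ / 0.51 = 1.084×10⁻⁶ mol.
Incident photons needed: 1.084×10⁻⁶ / 0.855 = 1.268×10⁻⁶ mol.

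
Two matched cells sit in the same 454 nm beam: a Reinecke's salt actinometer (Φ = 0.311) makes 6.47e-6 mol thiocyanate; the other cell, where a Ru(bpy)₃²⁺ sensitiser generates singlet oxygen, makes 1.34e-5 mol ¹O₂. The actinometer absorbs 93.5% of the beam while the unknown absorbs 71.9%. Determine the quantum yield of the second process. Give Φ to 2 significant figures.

Φ = 0.84

Photons absorbed by the actinometer: 6.47e-6 / 0.311 = 2.080e-5 mol.
Incident flux: 2.080e-5 / 0.935 = 2.225e-5 einstein.
Absorbed by unknown: 0.719 × 2.225e-5 = 1.600e-5 mol.
Φ(unknown) = 1.34e-5 / 1.600e-5 = 0.84.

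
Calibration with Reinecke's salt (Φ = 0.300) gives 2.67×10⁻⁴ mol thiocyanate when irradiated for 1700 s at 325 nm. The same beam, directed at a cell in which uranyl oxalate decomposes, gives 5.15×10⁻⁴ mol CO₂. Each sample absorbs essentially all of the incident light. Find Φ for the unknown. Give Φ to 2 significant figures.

Photons absorbed by the actinometer: 2.67×10⁻⁴ / 0.300 = 8.900×10⁻⁴ mol.
Φ(unknown) = 5.15×10⁻⁴ / 8.900×10⁻⁴ = 0.58.

Φ = 0.58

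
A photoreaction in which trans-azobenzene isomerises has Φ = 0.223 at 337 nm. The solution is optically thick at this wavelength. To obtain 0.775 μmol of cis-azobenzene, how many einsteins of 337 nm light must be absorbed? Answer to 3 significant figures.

3.48×10⁻⁶ einstein

Product: 0.775 μmol = 7.75×10⁻⁷ mol.
Photons that must be absorbed: 7.75×10⁻⁷ / 0.223 = 3.475×10⁻⁶ mol.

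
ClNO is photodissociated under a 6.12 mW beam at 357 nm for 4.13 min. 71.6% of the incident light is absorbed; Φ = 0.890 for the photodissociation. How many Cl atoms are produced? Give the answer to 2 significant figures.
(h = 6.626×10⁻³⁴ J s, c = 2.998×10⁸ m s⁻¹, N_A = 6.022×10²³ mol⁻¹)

Photon energy at 357 nm: hc/λ = (6.626×10⁻³⁴)(2.998×10⁸)/(357×10⁻⁹) = 5.564×10⁻¹⁹ J.
Energy delivered: (6.12 mW)(247.8 s) = 1.517 J.
Photons incident: 1.517 / 5.564×10⁻¹⁹ = 2.726×10¹⁸, i.e. 2.726×10¹⁸/6.022×10²³ = 4.527×10⁻⁶ mol.
Photons absorbed: 0.716 × 4.527×10⁻⁶ = 3.241×10⁻⁶ mol.
Product: Φ × n_abs = 0.890 × 3.241×10⁻⁶ = 2.884×10⁻⁶ mol.
As a count: 2.884×10⁻⁶ × 6.022×10²³ = 1.7×10¹⁸.

1.7×10¹⁸ atoms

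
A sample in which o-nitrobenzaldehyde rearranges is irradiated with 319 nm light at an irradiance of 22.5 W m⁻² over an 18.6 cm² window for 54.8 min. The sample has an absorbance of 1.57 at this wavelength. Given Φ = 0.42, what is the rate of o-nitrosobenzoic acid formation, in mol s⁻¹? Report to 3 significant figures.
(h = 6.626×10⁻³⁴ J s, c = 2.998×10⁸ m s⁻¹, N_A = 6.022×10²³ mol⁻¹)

Photon energy at 319 nm: hc/λ = (6.626×10⁻³⁴)(2.998×10⁸)/(319×10⁻⁹) = 6.227×10⁻¹⁹ J.
Energy delivered: (22.5 W m⁻²)(18.6×10⁻⁴ m²)(3288 s) = 137.6 J.
Photons incident: 137.6 / 6.227×10⁻¹⁹ = 2.210×10²⁰, i.e. 2.210×10²⁰/6.022×10²³ = 3.670×10⁻⁴ mol.
Fraction absorbed: 1 − 10^(−1.57) = 0.9731.
Photons absorbed: 0.9731 × 3.670×10⁻⁴ = 3.571×10⁻⁴ mol.
Product formed: 0.42 × 3.571×10⁻⁴ = 1.500×10⁻⁴ mol.
Rate: 1.500×10⁻⁴ / 3288 s = 4.56×10⁻⁸ mol s⁻¹.

4.56×10⁻⁸ mol s⁻¹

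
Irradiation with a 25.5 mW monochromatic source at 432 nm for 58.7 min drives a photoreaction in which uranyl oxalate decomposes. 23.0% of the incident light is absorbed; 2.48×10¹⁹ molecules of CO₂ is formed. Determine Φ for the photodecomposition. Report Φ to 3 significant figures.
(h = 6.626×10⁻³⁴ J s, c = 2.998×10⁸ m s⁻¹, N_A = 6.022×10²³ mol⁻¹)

Product: 2.48×10¹⁹ / 6.022×10²³ = 4.118×10⁻⁵ mol.
Photon energy at 432 nm: hc/λ = (6.626×10⁻³⁴)(2.998×10⁸)/(432×10⁻⁹) = 4.598×10⁻¹⁹ J.
Energy delivered: (25.5 mW)(3522 s) = 89.81 J.
Photons incident: 89.81 / 4.598×10⁻¹⁹ = 1.953×10²⁰, i.e. 1.953×10²⁰/6.022×10²³ = 3.243×10⁻⁴ mol.
Photons absorbed: 0.230 × 3.243×10⁻⁴ = 7.459×10⁻⁵ mol.
Φ = 4.118×10⁻⁵ mol / 7.459×10⁻⁵ mol photons = 0.552.

Φ = 0.552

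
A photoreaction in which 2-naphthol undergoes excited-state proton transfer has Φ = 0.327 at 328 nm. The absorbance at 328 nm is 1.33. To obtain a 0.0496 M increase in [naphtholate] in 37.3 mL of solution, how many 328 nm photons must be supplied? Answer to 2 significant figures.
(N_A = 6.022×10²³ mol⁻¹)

Product: (0.0496 M)(0.0373 L) = 0.001850 mol.
Photons that must be absorbed: 0.001850 / 0.327 = 0.005657 mol.
Fraction absorbed: 1 − 10^(−1.33) = 0.9532.
Incident photons needed: 0.005657 / 0.9532 = 0.005935 mol.
Photon count: 0.005935 × 6.022×10²³ = 3.6×10²¹.

3.6×10²¹ photons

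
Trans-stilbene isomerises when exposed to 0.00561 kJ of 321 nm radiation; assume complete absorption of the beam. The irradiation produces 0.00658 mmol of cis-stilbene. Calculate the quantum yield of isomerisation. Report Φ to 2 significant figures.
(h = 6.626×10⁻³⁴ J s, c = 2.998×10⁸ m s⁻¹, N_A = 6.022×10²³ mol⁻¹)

Φ = 0.44

Product: 0.00658 mmol = 6.58×10⁻⁶ mol.
Photon energy at 321 nm: hc/λ = (6.626×10⁻³⁴)(2.998×10⁸)/(321×10⁻⁹) = 6.188×10⁻¹⁹ J.
Incident energy: 0.00561 kJ = 5.61 J.
Photons incident: 5.61 / 6.188×10⁻¹⁹ = 9.066×10¹⁸, i.e. 9.066×10¹⁸/6.022×10²³ = 1.505×10⁻⁵ mol.
Φ = 6.58×10⁻⁶ mol / 1.505×10⁻⁵ mol photons = 0.44.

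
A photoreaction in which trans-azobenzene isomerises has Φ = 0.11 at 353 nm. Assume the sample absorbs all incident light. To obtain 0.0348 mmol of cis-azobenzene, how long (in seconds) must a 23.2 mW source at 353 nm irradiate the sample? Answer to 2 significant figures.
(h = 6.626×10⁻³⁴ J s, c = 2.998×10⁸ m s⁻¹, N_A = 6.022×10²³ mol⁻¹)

Product: 0.0348 mmol = 3.48×10⁻⁵ mol.
Photons that must be absorbed: 3.48×10⁻⁵ / 0.11 = 3.164×10⁻⁴ mol.
Photon energy: hc/λ = 5.627×10⁻¹⁹ J; per mole, 3.389×10⁵ J mol⁻¹.
Energy required: 3.164×10⁻⁴ × 3.389×10⁵ = 107.2 J.
Time: 107.2 J / 0.0232 W = 4600 s.

t ≈ 4600 s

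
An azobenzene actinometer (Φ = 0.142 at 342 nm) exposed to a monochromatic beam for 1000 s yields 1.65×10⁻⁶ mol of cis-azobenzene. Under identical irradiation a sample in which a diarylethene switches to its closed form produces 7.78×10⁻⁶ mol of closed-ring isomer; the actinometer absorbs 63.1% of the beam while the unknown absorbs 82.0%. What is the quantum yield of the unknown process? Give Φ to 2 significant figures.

Photons absorbed by the actinometer: 1.65×10⁻⁶ / 0.142 = 1.162×10⁻⁵ mol.
Incident flux: 1.162×10⁻⁵ / 0.631 = 1.842×10⁻⁵ einstein.
Absorbed by unknown: 0.820 × 1.842×10⁻⁵ = 1.510×10⁻⁵ mol.
Φ(unknown) = 7.78×10⁻⁶ / 1.510×10⁻⁵ = 0.52.

Φ = 0.52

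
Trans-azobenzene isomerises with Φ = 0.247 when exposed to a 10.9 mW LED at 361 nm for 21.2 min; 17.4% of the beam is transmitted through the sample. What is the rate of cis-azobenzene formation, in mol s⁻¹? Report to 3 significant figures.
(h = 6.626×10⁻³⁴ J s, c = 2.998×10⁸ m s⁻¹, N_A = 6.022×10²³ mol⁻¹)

6.71×10⁻⁹ mol s⁻¹

Photon energy at 361 nm: hc/λ = (6.626×10⁻³⁴)(2.998×10⁸)/(361×10⁻⁹) = 5.503×10⁻¹⁹ J.
Energy delivered: (10.9 mW)(1272 s) = 13.86 J.
Photons incident: 13.86 / 5.503×10⁻¹⁹ = 2.519×10¹⁹, i.e. 2.519×10¹⁹/6.022×10²³ = 4.183×10⁻⁵ mol.
Fraction absorbed: 1 − 17.4/100 = 0.8260.
Photons absorbed: 0.8260 × 4.183×10⁻⁵ = 3.455×10⁻⁵ mol.
Product formed: 0.247 × 3.455×10⁻⁵ = 8.534×10⁻⁶ mol.
Rate: 8.534×10⁻⁶ / 1272 s = 6.71×10⁻⁹ mol s⁻¹.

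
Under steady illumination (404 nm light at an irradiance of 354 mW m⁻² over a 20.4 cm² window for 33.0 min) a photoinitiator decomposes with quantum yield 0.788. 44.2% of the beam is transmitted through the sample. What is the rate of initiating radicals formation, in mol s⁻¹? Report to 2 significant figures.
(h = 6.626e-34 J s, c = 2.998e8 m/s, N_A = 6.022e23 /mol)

1.1e-9 mol s⁻¹

Photon energy at 404 nm: hc/λ = (6.626e-34)(2.998e8)/(404e-9) = 4.917e-19 J.
Energy delivered: (354 mW m⁻²)(20.4e-4 m²)(1980 s) = 1.430 J.
Photons incident: 1.430 / 4.917e-19 = 2.908e18, i.e. 2.908e18/6.022e23 = 4.829e-6 mol.
Fraction absorbed: 1 − 44.2/100 = 0.5580.
Photons absorbed: 0.5580 × 4.829e-6 = 2.695e-6 mol.
Product formed: 0.788 × 2.695e-6 = 2.124e-6 mol.
Rate: 2.124e-6 / 1980 s = 1.1e-9 mol s⁻¹.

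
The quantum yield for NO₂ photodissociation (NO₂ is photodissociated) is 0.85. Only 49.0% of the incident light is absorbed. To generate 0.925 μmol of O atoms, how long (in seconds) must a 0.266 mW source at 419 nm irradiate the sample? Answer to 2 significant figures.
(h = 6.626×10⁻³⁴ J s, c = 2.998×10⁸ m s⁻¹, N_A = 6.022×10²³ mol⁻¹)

t ≈ 2400 s

Product: 0.925 μmol = 9.25×10⁻⁷ mol.
Photons that must be absorbed: 9.25×10⁻⁷ / 0.85 = 1.088×10⁻⁶ mol.
Incident photons needed: 1.088×10⁻⁶ / 0.490 = 2.220×10⁻⁶ mol.
Photon energy: hc/λ = 4.741×10⁻¹⁹ J; per mole, 2.855×10⁵ J mol⁻¹.
Energy required: 2.220×10⁻⁶ × 2.855×10⁵ = 0.6338 J.
Time: 0.6338 J / 0.000266 W = 2400 s.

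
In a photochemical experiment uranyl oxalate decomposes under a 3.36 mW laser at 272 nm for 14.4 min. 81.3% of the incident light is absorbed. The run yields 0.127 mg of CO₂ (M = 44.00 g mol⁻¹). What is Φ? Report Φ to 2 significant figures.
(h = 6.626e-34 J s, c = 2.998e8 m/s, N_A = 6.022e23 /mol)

Φ = 0.54

Product: 0.127 mg / 44.00 g mol⁻¹ = 2.886e-6 mol.
Photon energy at 272 nm: hc/λ = (6.626e-34)(2.998e8)/(272e-9) = 7.303e-19 J.
Energy delivered: (3.36 mW)(864 s) = 2.903 J.
Photons incident: 2.903 / 7.303e-19 = 3.975e18, i.e. 3.975e18/6.022e23 = 6.601e-6 mol.
Photons absorbed: 0.813 × 6.601e-6 = 5.367e-6 mol.
Φ = 2.886e-6 mol / 5.367e-6 mol photons = 0.54.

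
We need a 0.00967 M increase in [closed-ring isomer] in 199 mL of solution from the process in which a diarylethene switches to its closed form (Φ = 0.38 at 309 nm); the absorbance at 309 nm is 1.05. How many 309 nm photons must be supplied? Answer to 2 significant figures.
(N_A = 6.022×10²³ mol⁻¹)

Product: (0.00967 M)(0.199 L) = 0.001924 mol.
Photons that must be absorbed: 0.001924 / 0.38 = 0.005063 mol.
Fraction absorbed: 1 − 10^(−1.05) = 0.9109.
Incident photons needed: 0.005063 / 0.9109 = 0.005558 mol.
Photon count: 0.005558 × 6.022×10²³ = 3.3×10²¹.

3.3×10²¹ photons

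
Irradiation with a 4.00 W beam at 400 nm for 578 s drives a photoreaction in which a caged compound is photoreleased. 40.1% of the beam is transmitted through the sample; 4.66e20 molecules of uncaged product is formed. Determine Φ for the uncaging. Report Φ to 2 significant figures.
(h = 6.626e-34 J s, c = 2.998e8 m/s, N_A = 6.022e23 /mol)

Φ = 0.17

Product: 4.66e20 / 6.022e23 = 7.738e-4 mol.
Photon energy at 400 nm: hc/λ = (6.626e-34)(2.998e8)/(400e-9) = 4.966e-19 J.
Energy delivered: (4.00 W)(578 s) = 2312 J.
Photons incident: 2312 / 4.966e-19 = 4.656e21, i.e. 4.656e21/6.022e23 = 0.007732 mol.
Fraction absorbed: 1 − 40.1/100 = 0.5990.
Photons absorbed: 0.5990 × 0.007732 = 0.004631 mol.
Φ = 7.738e-4 mol / 0.004631 mol photons = 0.17.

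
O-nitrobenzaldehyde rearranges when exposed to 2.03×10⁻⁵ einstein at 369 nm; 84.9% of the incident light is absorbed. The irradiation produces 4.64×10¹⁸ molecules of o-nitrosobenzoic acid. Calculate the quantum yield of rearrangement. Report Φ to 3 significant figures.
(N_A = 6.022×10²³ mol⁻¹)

Product: 4.64×10¹⁸ / 6.022×10²³ = 7.705×10⁻⁶ mol.
Photons absorbed: 0.849 × 2.03×10⁻⁵ = 1.723×10⁻⁵ mol.
Φ = 7.705×10⁻⁶ mol / 1.723×10⁻⁵ mol photons = 0.447.

Φ = 0.447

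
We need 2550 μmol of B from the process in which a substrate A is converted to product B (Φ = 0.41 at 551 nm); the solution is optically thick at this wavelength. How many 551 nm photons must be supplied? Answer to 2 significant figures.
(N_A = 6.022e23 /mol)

Product: 2550 μmol = 0.00255 mol.
Photons that must be absorbed: 0.00255 / 0.41 = 0.006220 mol.
Photon count: 0.006220 × 6.022e23 = 3.7e21.

3.7e21 photons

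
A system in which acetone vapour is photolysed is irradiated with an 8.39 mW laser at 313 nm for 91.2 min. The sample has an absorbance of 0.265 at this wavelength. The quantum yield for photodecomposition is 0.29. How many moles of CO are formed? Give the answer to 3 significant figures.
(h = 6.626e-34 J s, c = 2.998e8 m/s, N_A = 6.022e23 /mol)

Photon energy at 313 nm: hc/λ = (6.626e-34)(2.998e8)/(313e-9) = 6.347e-19 J.
Energy delivered: (8.39 mW)(5472 s) = 45.91 J.
Photons incident: 45.91 / 6.347e-19 = 7.233e19, i.e. 7.233e19/6.022e23 = 1.201e-4 mol.
Fraction absorbed: 1 − 10^(−0.265) = 0.4567.
Photons absorbed: 0.4567 × 1.201e-4 = 5.485e-5 mol.
Product: Φ × n_abs = 0.29 × 5.485e-5 = 1.591e-5 mol.

1.59e-5 mol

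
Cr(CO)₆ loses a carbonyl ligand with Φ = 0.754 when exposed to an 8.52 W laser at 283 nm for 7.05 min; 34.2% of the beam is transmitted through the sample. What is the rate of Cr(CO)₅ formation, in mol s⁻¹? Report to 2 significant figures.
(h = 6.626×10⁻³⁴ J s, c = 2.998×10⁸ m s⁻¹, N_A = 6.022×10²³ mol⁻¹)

1.0×10⁻⁵ mol s⁻¹

Photon energy at 283 nm: hc/λ = (6.626×10⁻³⁴)(2.998×10⁸)/(283×10⁻⁹) = 7.019×10⁻¹⁹ J.
Energy delivered: (8.52 W)(423 s) = 3604 J.
Photons incident: 3604 / 7.019×10⁻¹⁹ = 5.135×10²¹, i.e. 5.135×10²¹/6.022×10²³ = 0.008527 mol.
Fraction absorbed: 1 − 34.2/100 = 0.6580.
Photons absorbed: 0.6580 × 0.008527 = 0.005611 mol.
Product formed: 0.754 × 0.005611 = 0.004231 mol.
Rate: 0.004231 / 423 s = 1.0×10⁻⁵ mol s⁻¹.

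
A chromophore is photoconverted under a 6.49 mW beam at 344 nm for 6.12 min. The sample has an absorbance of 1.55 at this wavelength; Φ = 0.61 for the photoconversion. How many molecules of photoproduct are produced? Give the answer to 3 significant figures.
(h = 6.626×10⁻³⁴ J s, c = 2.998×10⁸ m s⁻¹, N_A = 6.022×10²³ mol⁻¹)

Photon energy at 344 nm: hc/λ = (6.626×10⁻³⁴)(2.998×10⁸)/(344×10⁻⁹) = 5.775×10⁻¹⁹ J.
Energy delivered: (6.49 mW)(367.2 s) = 2.383 J.
Photons incident: 2.383 / 5.775×10⁻¹⁹ = 4.126×10¹⁸, i.e. 4.126×10¹⁸/6.022×10²³ = 6.852×10⁻⁶ mol.
Fraction absorbed: 1 − 10^(−1.55) = 0.9718.
Photons absorbed: 0.9718 × 6.852×10⁻⁶ = 6.659×10⁻⁶ mol.
Product: Φ × n_abs = 0.61 × 6.659×10⁻⁶ = 4.062×10⁻⁶ mol.
As a count: 4.062×10⁻⁶ × 6.022×10²³ = 2.45×10¹⁸.

2.45×10¹⁸ molecules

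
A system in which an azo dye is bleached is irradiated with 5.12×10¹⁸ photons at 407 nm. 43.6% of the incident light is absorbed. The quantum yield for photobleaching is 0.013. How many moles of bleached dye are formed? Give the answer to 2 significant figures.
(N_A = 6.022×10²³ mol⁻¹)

4.8×10⁻⁸ mol

Moles of photons: 5.12×10¹⁸ / 6.022×10²³ = 8.502×10⁻⁶ mol.
Photons absorbed: 0.436 × 8.502×10⁻⁶ = 3.707×10⁻⁶ mol.
Product: Φ × n_abs = 0.013 × 3.707×10⁻⁶ = 4.819×10⁻⁸ mol.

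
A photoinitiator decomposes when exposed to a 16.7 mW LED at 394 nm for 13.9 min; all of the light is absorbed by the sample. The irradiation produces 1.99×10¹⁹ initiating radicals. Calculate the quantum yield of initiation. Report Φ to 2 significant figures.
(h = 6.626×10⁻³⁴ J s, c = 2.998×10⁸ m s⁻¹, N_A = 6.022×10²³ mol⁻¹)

Product: 1.99×10¹⁹ / 6.022×10²³ = 3.305×10⁻⁵ mol.
Photon energy at 394 nm: hc/λ = (6.626×10⁻³⁴)(2.998×10⁸)/(394×10⁻⁹) = 5.042×10⁻¹⁹ J.
Energy delivered: (16.7 mW)(834 s) = 13.93 J.
Photons incident: 13.93 / 5.042×10⁻¹⁹ = 2.763×10¹⁹, i.e. 2.763×10¹⁹/6.022×10²³ = 4.588×10⁻⁵ mol.
Φ = 3.305×10⁻⁵ mol / 4.588×10⁻⁵ mol photons = 0.72.

Φ = 0.72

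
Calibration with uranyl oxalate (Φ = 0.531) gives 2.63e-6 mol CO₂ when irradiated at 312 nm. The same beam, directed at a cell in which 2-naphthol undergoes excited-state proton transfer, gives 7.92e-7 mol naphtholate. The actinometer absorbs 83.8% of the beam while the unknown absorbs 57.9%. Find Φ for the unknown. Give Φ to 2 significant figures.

Φ = 0.23

Photons absorbed by the actinometer: 2.63e-6 / 0.531 = 4.953e-6 mol.
Incident flux: 4.953e-6 / 0.838 = 5.911e-6 einstein.
Absorbed by unknown: 0.579 × 5.911e-6 = 3.422e-6 mol.
Φ(unknown) = 7.92e-7 / 3.422e-6 = 0.23.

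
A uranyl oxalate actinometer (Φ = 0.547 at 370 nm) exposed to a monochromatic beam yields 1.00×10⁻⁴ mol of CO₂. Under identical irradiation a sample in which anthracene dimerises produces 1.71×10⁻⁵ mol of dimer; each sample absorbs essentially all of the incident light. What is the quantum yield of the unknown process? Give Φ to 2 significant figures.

Photons absorbed by the actinometer: 1.00×10⁻⁴ / 0.547 = 1.828×10⁻⁴ mol.
Φ(unknown) = 1.71×10⁻⁵ / 1.828×10⁻⁴ = 0.094.

Φ = 0.094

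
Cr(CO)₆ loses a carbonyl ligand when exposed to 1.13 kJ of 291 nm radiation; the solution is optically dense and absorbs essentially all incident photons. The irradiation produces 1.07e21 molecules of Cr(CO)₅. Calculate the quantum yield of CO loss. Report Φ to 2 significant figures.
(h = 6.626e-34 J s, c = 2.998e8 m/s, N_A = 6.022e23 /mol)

Product: 1.07e21 / 6.022e23 = 0.001777 mol.
Photon energy at 291 nm: hc/λ = (6.626e-34)(2.998e8)/(291e-9) = 6.826e-19 J.
Incident energy: 1.13 kJ = 1130 J.
Photons incident: 1130 / 6.826e-19 = 1.655e21, i.e. 1.655e21/6.022e23 = 0.002748 mol.
Φ = 0.001777 mol / 0.002748 mol photons = 0.65.

Φ = 0.65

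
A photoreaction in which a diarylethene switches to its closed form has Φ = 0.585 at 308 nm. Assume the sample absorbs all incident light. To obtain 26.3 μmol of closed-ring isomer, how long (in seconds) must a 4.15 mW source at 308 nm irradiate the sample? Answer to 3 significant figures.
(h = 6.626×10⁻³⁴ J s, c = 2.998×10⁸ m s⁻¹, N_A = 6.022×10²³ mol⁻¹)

t ≈ 4210 s

Product: 26.3 μmol = 2.63×10⁻⁵ mol.
Photons that must be absorbed: 2.63×10⁻⁵ / 0.585 = 4.496×10⁻⁵ mol.
Photon energy: hc/λ = 6.450×10⁻¹⁹ J; per mole, 3.884×10⁵ J mol⁻¹.
Energy required: 4.496×10⁻⁵ × 3.884×10⁵ = 17.46 J.
Time: 17.46 J / 0.00415 W = 4210 s.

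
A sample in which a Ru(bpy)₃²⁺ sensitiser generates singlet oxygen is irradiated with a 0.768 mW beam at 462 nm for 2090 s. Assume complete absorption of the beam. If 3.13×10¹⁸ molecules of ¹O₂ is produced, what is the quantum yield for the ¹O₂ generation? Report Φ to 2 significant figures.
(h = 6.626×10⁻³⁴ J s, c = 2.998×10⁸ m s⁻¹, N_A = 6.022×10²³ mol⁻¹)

Product: 3.13×10¹⁸ / 6.022×10²³ = 5.198×10⁻⁶ mol.
Photon energy at 462 nm: hc/λ = (6.626×10⁻³⁴)(2.998×10⁸)/(462×10⁻⁹) = 4.300×10⁻¹⁹ J.
Energy delivered: (0.768 mW)(2090 s) = 1.605 J.
Photons incident: 1.605 / 4.300×10⁻¹⁹ = 3.733×10¹⁸, i.e. 3.733×10¹⁸/6.022×10²³ = 6.199×10⁻⁶ mol.
Φ = 5.198×10⁻⁶ mol / 6.199×10⁻⁶ mol photons = 0.84.

Φ = 0.84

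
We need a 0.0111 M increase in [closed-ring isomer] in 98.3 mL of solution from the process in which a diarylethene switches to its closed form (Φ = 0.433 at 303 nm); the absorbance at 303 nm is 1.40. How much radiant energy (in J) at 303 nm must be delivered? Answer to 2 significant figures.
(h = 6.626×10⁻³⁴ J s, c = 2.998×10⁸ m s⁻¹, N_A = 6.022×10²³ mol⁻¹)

Product: (0.0111 M)(0.0983 L) = 0.001091 mol.
Photons that must be absorbed: 0.001091 / 0.433 = 0.002520 mol.
Fraction absorbed: 1 − 10^(−1.40) = 0.9602.
Incident photons needed: 0.002520 / 0.9602 = 0.002624 mol.
Photon energy: hc/λ = 6.556×10⁻¹⁹ J; per mole, 3.948×10⁵ J mol⁻¹.
Energy required: 0.002624 × 3.948×10⁵ = 1000 J.

1000 J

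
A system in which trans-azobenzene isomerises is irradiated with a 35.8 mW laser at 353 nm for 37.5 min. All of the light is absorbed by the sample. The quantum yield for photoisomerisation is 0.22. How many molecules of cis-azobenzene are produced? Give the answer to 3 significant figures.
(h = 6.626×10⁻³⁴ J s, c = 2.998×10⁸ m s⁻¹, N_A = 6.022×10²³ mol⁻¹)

Photon energy at 353 nm: hc/λ = (6.626×10⁻³⁴)(2.998×10⁸)/(353×10⁻⁹) = 5.627×10⁻¹⁹ J.
Energy delivered: (35.8 mW)(2250 s) = 80.55 J.
Photons incident: 80.55 / 5.627×10⁻¹⁹ = 1.431×10²⁰, i.e. 1.431×10²⁰/6.022×10²³ = 2.376×10⁻⁴ mol.
Product: Φ × n_abs = 0.22 × 2.376×10⁻⁴ = 5.227×10⁻⁵ mol.
As a count: 5.227×10⁻⁵ × 6.022×10²³ = 3.15×10¹⁹.

3.15×10¹⁹ molecules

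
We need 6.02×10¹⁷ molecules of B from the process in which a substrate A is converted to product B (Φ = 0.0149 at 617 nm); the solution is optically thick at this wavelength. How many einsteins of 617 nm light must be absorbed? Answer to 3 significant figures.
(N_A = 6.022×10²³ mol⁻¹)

Product: 6.02×10¹⁷ / 6.022×10²³ = 9.997×10⁻⁷ mol.
Photons that must be absorbed: 9.997×10⁻⁷ / 0.0149 = 6.709×10⁻⁵ mol.

6.71×10⁻⁵ einstein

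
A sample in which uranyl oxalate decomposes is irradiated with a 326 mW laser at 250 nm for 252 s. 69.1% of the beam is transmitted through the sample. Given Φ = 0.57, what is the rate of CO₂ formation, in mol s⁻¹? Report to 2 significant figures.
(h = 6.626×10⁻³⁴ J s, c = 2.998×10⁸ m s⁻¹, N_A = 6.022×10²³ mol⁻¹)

Photon energy at 250 nm: hc/λ = (6.626×10⁻³⁴)(2.998×10⁸)/(250×10⁻⁹) = 7.946×10⁻¹⁹ J.
Energy delivered: (326 mW)(252 s) = 82.15 J.
Photons incident: 82.15 / 7.946×10⁻¹⁹ = 1.034×10²⁰, i.e. 1.034×10²⁰/6.022×10²³ = 1.717×10⁻⁴ mol.
Fraction absorbed: 1 − 69.1/100 = 0.3090.
Photons absorbed: 0.3090 × 1.717×10⁻⁴ = 5.306×10⁻⁵ mol.
Product formed: 0.57 × 5.306×10⁻⁵ = 3.024×10⁻⁵ mol.
Rate: 3.024×10⁻⁵ / 252 s = 1.2×10⁻⁷ mol s⁻¹.

1.2×10⁻⁷ mol s⁻¹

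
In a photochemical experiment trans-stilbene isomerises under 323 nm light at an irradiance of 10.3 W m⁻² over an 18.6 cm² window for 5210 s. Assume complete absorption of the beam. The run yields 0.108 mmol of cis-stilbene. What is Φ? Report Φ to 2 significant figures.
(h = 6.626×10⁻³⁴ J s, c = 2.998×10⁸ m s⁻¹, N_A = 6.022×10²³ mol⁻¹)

Product: 0.108 mmol = 1.08×10⁻⁴ mol.
Photon energy at 323 nm: hc/λ = (6.626×10⁻³⁴)(2.998×10⁸)/(323×10⁻⁹) = 6.150×10⁻¹⁹ J.
Energy delivered: (10.3 W m⁻²)(18.6×10⁻⁴ m²)(5210 s) = 99.81 J.
Photons incident: 99.81 / 6.150×10⁻¹⁹ = 1.623×10²⁰, i.e. 1.623×10²⁰/6.022×10²³ = 2.695×10⁻⁴ mol.
Φ = 1.08×10⁻⁴ mol / 2.695×10⁻⁴ mol photons = 0.40.

Φ = 0.40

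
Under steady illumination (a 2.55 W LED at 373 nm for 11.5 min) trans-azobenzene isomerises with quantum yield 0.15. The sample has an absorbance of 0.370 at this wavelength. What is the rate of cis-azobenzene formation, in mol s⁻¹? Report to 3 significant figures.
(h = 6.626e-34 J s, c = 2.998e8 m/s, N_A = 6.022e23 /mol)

Photon energy at 373 nm: hc/λ = (6.626e-34)(2.998e8)/(373e-9) = 5.326e-19 J.
Energy delivered: (2.55 W)(690 s) = 1759 J.
Photons incident: 1759 / 5.326e-19 = 3.303e21, i.e. 3.303e21/6.022e23 = 0.005485 mol.
Fraction absorbed: 1 − 10^(−0.370) = 0.5734.
Photons absorbed: 0.5734 × 0.005485 = 0.003145 mol.
Product formed: 0.15 × 0.003145 = 4.717e-4 mol.
Rate: 4.717e-4 / 690 s = 6.84e-7 mol s⁻¹.

6.84e-7 mol s⁻¹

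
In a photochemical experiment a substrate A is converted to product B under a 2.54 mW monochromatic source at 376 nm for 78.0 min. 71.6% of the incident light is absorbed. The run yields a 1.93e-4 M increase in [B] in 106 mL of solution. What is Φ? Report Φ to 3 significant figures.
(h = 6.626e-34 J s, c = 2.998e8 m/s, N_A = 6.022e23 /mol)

Φ = 0.765

Product: (1.93e-4 M)(0.106 L) = 2.046e-5 mol.
Photon energy at 376 nm: hc/λ = (6.626e-34)(2.998e8)/(376e-9) = 5.283e-19 J.
Energy delivered: (2.54 mW)(4680 s) = 11.89 J.
Photons incident: 11.89 / 5.283e-19 = 2.251e19, i.e. 2.251e19/6.022e23 = 3.738e-5 mol.
Photons absorbed: 0.716 × 3.738e-5 = 2.676e-5 mol.
Φ = 2.046e-5 mol / 2.676e-5 mol photons = 0.765.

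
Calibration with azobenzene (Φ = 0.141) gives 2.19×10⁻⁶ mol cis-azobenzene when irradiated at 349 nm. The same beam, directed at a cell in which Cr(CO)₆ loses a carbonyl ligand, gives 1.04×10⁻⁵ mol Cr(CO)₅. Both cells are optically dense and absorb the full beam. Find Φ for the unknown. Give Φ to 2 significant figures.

Φ = 0.67

Photons absorbed by the actinometer: 2.19×10⁻⁶ / 0.141 = 1.553×10⁻⁵ mol.
Φ(unknown) = 1.04×10⁻⁵ / 1.553×10⁻⁵ = 0.67.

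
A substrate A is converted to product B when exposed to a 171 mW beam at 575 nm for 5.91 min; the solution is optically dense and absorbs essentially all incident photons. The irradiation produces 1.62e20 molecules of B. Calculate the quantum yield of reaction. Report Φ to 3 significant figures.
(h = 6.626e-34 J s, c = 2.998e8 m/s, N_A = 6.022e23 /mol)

Φ = 0.923

Product: 1.62e20 / 6.022e23 = 2.690e-4 mol.
Photon energy at 575 nm: hc/λ = (6.626e-34)(2.998e8)/(575e-9) = 3.455e-19 J.
Energy delivered: (171 mW)(354.6 s) = 60.64 J.
Photons incident: 60.64 / 3.455e-19 = 1.755e20, i.e. 1.755e20/6.022e23 = 2.914e-4 mol.
Φ = 2.690e-4 mol / 2.914e-4 mol photons = 0.923.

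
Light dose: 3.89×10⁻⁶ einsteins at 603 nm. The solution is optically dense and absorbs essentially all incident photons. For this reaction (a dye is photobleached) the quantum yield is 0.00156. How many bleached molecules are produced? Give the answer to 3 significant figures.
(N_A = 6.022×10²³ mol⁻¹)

3.65×10¹⁵ bleached molecules

Product: Φ × n_abs = 0.00156 × 3.89×10⁻⁶ = 6.068×10⁻⁹ mol.
As a count: 6.068×10⁻⁹ × 6.022×10²³ = 3.65×10¹⁵.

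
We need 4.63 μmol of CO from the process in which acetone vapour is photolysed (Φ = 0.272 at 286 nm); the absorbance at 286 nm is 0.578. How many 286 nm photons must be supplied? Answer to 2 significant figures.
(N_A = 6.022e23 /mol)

Product: 4.63 μmol = 4.63e-6 mol.
Photons that must be absorbed: 4.63e-6 / 0.272 = 1.702e-5 mol.
Fraction absorbed: 1 − 10^(−0.578) = 0.7358.
Incident photons needed: 1.702e-5 / 0.7358 = 2.313e-5 mol.
Photon count: 2.313e-5 × 6.022e23 = 1.4e19.

1.4e19 photons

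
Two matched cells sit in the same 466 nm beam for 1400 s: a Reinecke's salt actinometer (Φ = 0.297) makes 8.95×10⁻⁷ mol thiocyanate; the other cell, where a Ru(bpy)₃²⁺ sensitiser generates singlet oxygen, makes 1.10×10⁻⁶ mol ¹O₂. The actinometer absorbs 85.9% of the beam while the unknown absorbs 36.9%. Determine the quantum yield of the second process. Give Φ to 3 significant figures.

Photons absorbed by the actinometer: 8.95×10⁻⁷ / 0.297 = 3.013×10⁻⁶ mol.
Incident flux: 3.013×10⁻⁶ / 0.859 = 3.508×10⁻⁶ einstein.
Absorbed by unknown: 0.369 × 3.508×10⁻⁶ = 1.294×10⁻⁶ mol.
Φ(unknown) = 1.10×10⁻⁶ / 1.294×10⁻⁶ = 0.850.

Φ = 0.850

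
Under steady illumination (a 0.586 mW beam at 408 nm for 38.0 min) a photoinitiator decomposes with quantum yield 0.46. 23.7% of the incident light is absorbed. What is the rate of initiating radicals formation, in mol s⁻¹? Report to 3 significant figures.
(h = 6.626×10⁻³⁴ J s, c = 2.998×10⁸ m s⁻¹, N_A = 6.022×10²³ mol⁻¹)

Photon energy at 408 nm: hc/λ = (6.626×10⁻³⁴)(2.998×10⁸)/(408×10⁻⁹) = 4.869×10⁻¹⁹ J.
Energy delivered: (0.586 mW)(2280 s) = 1.336 J.
Photons incident: 1.336 / 4.869×10⁻¹⁹ = 2.744×10¹⁸, i.e. 2.744×10¹⁸/6.022×10²³ = 4.557×10⁻⁶ mol.
Photons absorbed: 0.237 × 4.557×10⁻⁶ = 1.080×10⁻⁶ mol.
Product formed: 0.46 × 1.080×10⁻⁶ = 4.968×10⁻⁷ mol.
Rate: 4.968×10⁻⁷ / 2280 s = 2.18×10⁻¹⁰ mol s⁻¹.

2.18×10⁻¹⁰ mol s⁻¹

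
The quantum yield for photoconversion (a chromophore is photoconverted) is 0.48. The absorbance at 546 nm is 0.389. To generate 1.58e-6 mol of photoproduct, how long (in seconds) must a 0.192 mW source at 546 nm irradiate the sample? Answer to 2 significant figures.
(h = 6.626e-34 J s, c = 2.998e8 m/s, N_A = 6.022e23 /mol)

Photons that must be absorbed: 1.58e-6 / 0.48 = 3.292e-6 mol.
Fraction absorbed: 1 − 10^(−0.389) = 0.5917.
Incident photons needed: 3.292e-6 / 0.5917 = 5.564e-6 mol.
Photon energy: hc/λ = 3.638e-19 J; per mole, 2.191e5 J mol⁻¹.
Energy required: 5.564e-6 × 2.191e5 = 1.219 J.
Time: 1.219 J / 0.000192 W = 6300 s.

t ≈ 6300 s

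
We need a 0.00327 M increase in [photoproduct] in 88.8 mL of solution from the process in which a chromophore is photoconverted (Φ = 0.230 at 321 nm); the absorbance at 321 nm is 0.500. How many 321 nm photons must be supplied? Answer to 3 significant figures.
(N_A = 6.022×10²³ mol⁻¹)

1.11×10²¹ photons

Product: (0.00327 M)(0.0888 L) = 2.904×10⁻⁴ mol.
Photons that must be absorbed: 2.904×10⁻⁴ / 0.230 = 0.001263 mol.
Fraction absorbed: 1 − 10^(−0.500) = 0.6838.
Incident photons needed: 0.001263 / 0.6838 = 0.001847 mol.
Photon count: 0.001847 × 6.022×10²³ = 1.11×10²¹.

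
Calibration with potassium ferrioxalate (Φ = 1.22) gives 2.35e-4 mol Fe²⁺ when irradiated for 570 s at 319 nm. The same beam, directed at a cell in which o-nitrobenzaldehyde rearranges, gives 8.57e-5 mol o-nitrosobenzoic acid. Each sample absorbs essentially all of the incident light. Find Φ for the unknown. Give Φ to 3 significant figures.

Φ = 0.445

Photons absorbed by the actinometer: 2.35e-4 / 1.22 = 1.926e-4 mol.
Φ(unknown) = 8.57e-5 / 1.926e-4 = 0.445.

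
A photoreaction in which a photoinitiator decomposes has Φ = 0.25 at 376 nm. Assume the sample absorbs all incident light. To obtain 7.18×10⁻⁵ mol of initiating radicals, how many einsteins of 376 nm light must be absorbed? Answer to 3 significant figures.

2.87×10⁻⁴ einstein

Photons that must be absorbed: 7.18×10⁻⁵ / 0.25 = 2.872×10⁻⁴ mol.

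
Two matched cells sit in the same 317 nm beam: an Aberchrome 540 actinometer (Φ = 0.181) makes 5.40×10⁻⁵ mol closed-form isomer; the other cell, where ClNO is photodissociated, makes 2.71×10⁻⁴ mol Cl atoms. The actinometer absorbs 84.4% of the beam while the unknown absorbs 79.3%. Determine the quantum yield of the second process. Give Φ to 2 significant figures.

Φ = 0.97

Photons absorbed by the actinometer: 5.40×10⁻⁵ / 0.181 = 2.983×10⁻⁴ mol.
Incident flux: 2.983×10⁻⁴ / 0.844 = 3.534×10⁻⁴ einstein.
Absorbed by unknown: 0.793 × 3.534×10⁻⁴ = 2.802×10⁻⁴ mol.
Φ(unknown) = 2.71×10⁻⁴ / 2.802×10⁻⁴ = 0.97.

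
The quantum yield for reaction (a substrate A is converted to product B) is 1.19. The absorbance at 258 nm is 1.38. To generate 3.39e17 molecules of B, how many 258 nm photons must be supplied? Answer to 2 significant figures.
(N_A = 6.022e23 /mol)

3.0e17 photons

Product: 3.39e17 / 6.022e23 = 5.629e-7 mol.
Photons that must be absorbed: 5.629e-7 / 1.19 = 4.730e-7 mol.
Fraction absorbed: 1 − 10^(−1.38) = 0.9583.
Incident photons needed: 4.730e-7 / 0.9583 = 4.936e-7 mol.
Photon count: 4.936e-7 × 6.022e23 = 3.0e17.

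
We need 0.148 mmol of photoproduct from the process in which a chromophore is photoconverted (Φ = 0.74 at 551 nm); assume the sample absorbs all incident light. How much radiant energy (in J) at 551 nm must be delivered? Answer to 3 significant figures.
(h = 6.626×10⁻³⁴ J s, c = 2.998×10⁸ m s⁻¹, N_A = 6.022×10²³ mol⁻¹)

Product: 0.148 mmol = 1.48×10⁻⁴ mol.
Photons that must be absorbed: 1.48×10⁻⁴ / 0.74 = 2.000×10⁻⁴ mol.
Photon energy: hc/λ = 3.605×10⁻¹⁹ J; per mole, 2.171×10⁵ J mol⁻¹.
Energy required: 2.000×10⁻⁴ × 2.171×10⁵ = 43.4 J.

43.4 J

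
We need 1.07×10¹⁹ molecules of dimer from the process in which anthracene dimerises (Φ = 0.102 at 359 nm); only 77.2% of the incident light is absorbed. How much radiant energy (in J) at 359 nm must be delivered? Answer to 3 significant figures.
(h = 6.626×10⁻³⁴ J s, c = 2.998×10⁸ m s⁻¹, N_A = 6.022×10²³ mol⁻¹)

75.2 J

Product: 1.07×10¹⁹ / 6.022×10²³ = 1.777×10⁻⁵ mol.
Photons that must be absorbed: 1.777×10⁻⁵ / 0.102 = 1.742×10⁻⁴ mol.
Incident photons needed: 1.742×10⁻⁴ / 0.772 = 2.256×10⁻⁴ mol.
Photon energy: hc/λ = 5.533×10⁻¹⁹ J; per mole, 3.332×10⁵ J mol⁻¹.
Energy required: 2.256×10⁻⁴ × 3.332×10⁵ = 75.2 J.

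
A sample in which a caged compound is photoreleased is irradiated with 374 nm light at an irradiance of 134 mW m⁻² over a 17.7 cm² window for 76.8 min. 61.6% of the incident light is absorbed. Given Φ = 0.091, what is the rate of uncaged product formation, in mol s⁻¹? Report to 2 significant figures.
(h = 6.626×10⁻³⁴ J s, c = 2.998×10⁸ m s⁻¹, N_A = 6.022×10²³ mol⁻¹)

4.2×10⁻¹¹ mol s⁻¹

Photon energy at 374 nm: hc/λ = (6.626×10⁻³⁴)(2.998×10⁸)/(374×10⁻⁹) = 5.311×10⁻¹⁹ J.
Energy delivered: (134 mW m⁻²)(17.7×10⁻⁴ m²)(4608 s) = 1.093 J.
Photons incident: 1.093 / 5.311×10⁻¹⁹ = 2.058×10¹⁸, i.e. 2.058×10¹⁸/6.022×10²³ = 3.417×10⁻⁶ mol.
Photons absorbed: 0.616 × 3.417×10⁻⁶ = 2.105×10⁻⁶ mol.
Product formed: 0.091 × 2.105×10⁻⁶ = 1.916×10⁻⁷ mol.
Rate: 1.916×10⁻⁷ / 4608 s = 4.2×10⁻¹¹ mol s⁻¹.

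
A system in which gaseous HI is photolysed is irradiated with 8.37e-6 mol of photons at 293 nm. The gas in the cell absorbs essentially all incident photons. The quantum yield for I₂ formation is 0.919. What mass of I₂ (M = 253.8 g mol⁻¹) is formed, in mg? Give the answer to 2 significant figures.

Product: Φ × n_abs = 0.919 × 8.37e-6 = 7.692e-6 mol.
Mass: 7.692e-6 × 253.8 = 0.001952 g = 2.0 mg.

2.0 mg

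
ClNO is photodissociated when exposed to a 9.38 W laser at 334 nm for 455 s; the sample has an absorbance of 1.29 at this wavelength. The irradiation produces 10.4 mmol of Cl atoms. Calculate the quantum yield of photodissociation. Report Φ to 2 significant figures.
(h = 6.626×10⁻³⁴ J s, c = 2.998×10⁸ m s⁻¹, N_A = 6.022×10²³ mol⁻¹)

Φ = 0.92

Product: 10.4 mmol = 0.0104 mol.
Photon energy at 334 nm: hc/λ = (6.626×10⁻³⁴)(2.998×10⁸)/(334×10⁻⁹) = 5.948×10⁻¹⁹ J.
Energy delivered: (9.38 W)(455 s) = 4268 J.
Photons incident: 4268 / 5.948×10⁻¹⁹ = 7.176×10²¹, i.e. 7.176×10²¹/6.022×10²³ = 0.01192 mol.
Fraction absorbed: 1 − 10^(−1.29) = 0.9487.
Photons absorbed: 0.9487 × 0.01192 = 0.01131 mol.
Φ = 0.0104 mol / 0.01131 mol photons = 0.92.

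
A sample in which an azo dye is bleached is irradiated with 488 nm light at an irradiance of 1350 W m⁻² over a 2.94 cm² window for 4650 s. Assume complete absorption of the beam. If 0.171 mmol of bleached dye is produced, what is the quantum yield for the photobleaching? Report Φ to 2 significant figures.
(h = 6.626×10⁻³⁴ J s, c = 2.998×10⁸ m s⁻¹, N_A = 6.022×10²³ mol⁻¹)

Product: 0.171 mmol = 1.71×10⁻⁴ mol.
Photon energy at 488 nm: hc/λ = (6.626×10⁻³⁴)(2.998×10⁸)/(488×10⁻⁹) = 4.071×10⁻¹⁹ J.
Energy delivered: (1350 W m⁻²)(2.94×10⁻⁴ m²)(4650 s) = 1846 J.
Photons incident: 1846 / 4.071×10⁻¹⁹ = 4.535×10²¹, i.e. 4.535×10²¹/6.022×10²³ = 0.007531 mol.
Φ = 1.71×10⁻⁴ mol / 0.007531 mol photons = 0.023.

Φ = 0.023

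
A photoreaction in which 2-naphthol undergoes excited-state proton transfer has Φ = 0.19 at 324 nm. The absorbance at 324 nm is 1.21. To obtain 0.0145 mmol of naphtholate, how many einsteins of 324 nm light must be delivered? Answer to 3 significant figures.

Product: 0.0145 mmol = 1.45×10⁻⁵ mol.
Photons that must be absorbed: 1.45×10⁻⁵ / 0.19 = 7.632×10⁻⁵ mol.
Fraction absorbed: 1 − 10^(−1.21) = 0.9383.
Incident photons needed: 7.632×10⁻⁵ / 0.9383 = 8.134×10⁻⁵ mol.

8.13×10⁻⁵ einstein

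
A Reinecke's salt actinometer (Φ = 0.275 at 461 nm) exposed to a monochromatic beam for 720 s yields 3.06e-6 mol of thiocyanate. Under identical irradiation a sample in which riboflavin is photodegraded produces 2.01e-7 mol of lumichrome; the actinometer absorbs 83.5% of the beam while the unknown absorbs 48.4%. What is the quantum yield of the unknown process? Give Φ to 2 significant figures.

Φ = 0.031

Photons absorbed by the actinometer: 3.06e-6 / 0.275 = 1.113e-5 mol.
Incident flux: 1.113e-5 / 0.835 = 1.333e-5 einstein.
Absorbed by unknown: 0.484 × 1.333e-5 = 6.452e-6 mol.
Φ(unknown) = 2.01e-7 / 6.452e-6 = 0.031.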